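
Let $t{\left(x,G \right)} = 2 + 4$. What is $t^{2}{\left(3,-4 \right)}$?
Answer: $36$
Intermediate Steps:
$t{\left(x,G \right)} = 6$
$t^{2}{\left(3,-4 \right)} = 6^{2} = 36$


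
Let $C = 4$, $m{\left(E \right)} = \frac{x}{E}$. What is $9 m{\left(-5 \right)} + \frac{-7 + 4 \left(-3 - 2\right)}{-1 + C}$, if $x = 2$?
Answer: $- \frac{63}{5} \approx -12.6$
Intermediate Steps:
$m{\left(E \right)} = \frac{2}{E}$
$9 m{\left(-5 \right)} + \frac{-7 + 4 \left(-3 - 2\right)}{-1 + C} = 9 \frac{2}{-5} + \frac{-7 + 4 \left(-3 - 2\right)}{-1 + 4} = 9 \cdot 2 \left(- \frac{1}{5}\right) + \frac{-7 + 4 \left(-5\right)}{3} = 9 \left(- \frac{2}{5}\right) + \left(-7 - 20\right) \frac{1}{3} = - \frac{18}{5} - 9 = - \frac{63}{5}$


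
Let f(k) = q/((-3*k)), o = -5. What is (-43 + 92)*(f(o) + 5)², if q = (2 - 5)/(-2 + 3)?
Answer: 28224/25 ≈ 1129.0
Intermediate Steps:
q = -3 (q = -3/1 = -3*1 = -3)
f(k) = 1/k (f(k) = -3*(-1/(3*k)) = -(-1)/k = 1/k)
(-43 + 92)*(f(o) + 5)² = (-43 + 92)*(1/(-5) + 5)² = 49*(-⅕ + 5)² = 49*(24/5)² = 49*(576/25) = 28224/25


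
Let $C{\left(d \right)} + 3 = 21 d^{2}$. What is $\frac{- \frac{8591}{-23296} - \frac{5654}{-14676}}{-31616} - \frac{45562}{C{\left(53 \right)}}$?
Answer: $- \frac{20521113901911293}{26566460011413504} \approx -0.77244$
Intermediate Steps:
$C{\left(d \right)} = -3 + 21 d^{2}$
$\frac{- \frac{8591}{-23296} - \frac{5654}{-14676}}{-31616} - \frac{45562}{C{\left(53 \right)}} = \frac{- \frac{8591}{-23296} - \frac{5654}{-14676}}{-31616} - \frac{45562}{-3 + 21 \cdot 53^{2}} = \left(\left(-8591\right) \left(- \frac{1}{23296}\right) - - \frac{2827}{7338}\right) \left(- \frac{1}{31616}\right) - \frac{45562}{-3 + 21 \cdot 2809} = \left(\frac{8591}{23296} + \frac{2827}{7338}\right) \left(- \frac{1}{31616}\right) - \frac{45562}{-3 + 58989} = \frac{64449275}{85473024} \left(- \frac{1}{31616}\right) - \frac{45562}{58986} = - \frac{64449275}{2702315126784} - \frac{22781}{29493} = - \frac{20521113901911293}{26566460011413504}$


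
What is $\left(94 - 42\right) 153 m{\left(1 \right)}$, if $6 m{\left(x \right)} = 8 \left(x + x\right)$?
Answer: $21216$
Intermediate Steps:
$m{\left(x \right)} = \frac{8 x}{3}$ ($m{\left(x \right)} = \frac{8 \left(x + x\right)}{6} = \frac{8 \cdot 2 x}{6} = \frac{16 x}{6} = \frac{8 x}{3}$)
$\left(94 - 42\right) 153 m{\left(1 \right)} = \left(94 - 42\right) 153 \cdot \frac{8}{3} \cdot 1 = 52 \cdot 153 \cdot \frac{8}{3} = 7956 \cdot \frac{8}{3} = 21216$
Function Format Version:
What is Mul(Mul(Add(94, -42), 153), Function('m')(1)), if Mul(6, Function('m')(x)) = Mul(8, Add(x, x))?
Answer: 21216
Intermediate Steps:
Function('m')(x) = Mul(Rational(8, 3), x) (Function('m')(x) = Mul(Rational(1, 6), Mul(8, Add(x, x))) = Mul(Rational(1, 6), Mul(8, Mul(2, x))) = Mul(Rational(1, 6), Mul(16, x)) = Mul(Rational(8, 3), x))
Mul(Mul(Add(94, -42), 153), Function('m')(1)) = Mul(Mul(Add(94, -42), 153), Mul(Rational(8, 3), 1)) = Mul(Mul(52, 153), Rational(8, 3)) = Mul(7956, Rational(8, 3)) = 21216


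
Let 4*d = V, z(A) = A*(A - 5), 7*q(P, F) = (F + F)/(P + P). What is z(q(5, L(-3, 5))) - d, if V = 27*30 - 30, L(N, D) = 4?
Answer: -239559/1225 ≈ -195.56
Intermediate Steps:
q(P, F) = F/(7*P) (q(P, F) = ((F + F)/(P + P))/7 = ((2*F)/((2*P)))/7 = ((2*F)*(1/(2*P)))/7 = (F/P)/7 = F/(7*P))
V = 780 (V = 810 - 30 = 780)
z(A) = A*(-5 + A)
d = 195 (d = (1/4)*780 = 195)
z(q(5, L(-3, 5))) - d = ((1/7)*4/5)*(-5 + (1/7)*4/5) - 1*195 = ((1/7)*4*(1/5))*(-5 + (1/7)*4*(1/5)) - 195 = 4*(-5 + 4/35)/35 - 195 = (4/35)*(-171/35) - 195 = -684/1225 - 195 = -239559/1225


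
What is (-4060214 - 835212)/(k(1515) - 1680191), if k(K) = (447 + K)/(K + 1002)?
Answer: 4107262414/1409679595 ≈ 2.9136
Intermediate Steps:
k(K) = (447 + K)/(1002 + K)
(-4060214 - 835212)/(k(1515) - 1680191) = (-4060214 - 835212)/((447 + 1515)/(1002 + 1515) - 1680191) = -4895426/(1962/2517 - 1680191) = -4895426/((1/2517)*1962 - 1680191) = -4895426/(654/839 - 1680191) = -4895426/(-1409679595/839) = -4895426*(-839/1409679595) = 4107262414/1409679595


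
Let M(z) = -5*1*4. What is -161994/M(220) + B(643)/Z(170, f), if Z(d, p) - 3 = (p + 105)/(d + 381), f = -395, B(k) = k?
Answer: 3929029/470 ≈ 8359.6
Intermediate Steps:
M(z) = -20 (M(z) = -5*4 = -20)
Z(d, p) = 3 + (105 + p)/(381 + d) (Z(d, p) = 3 + (p + 105)/(d + 381) = 3 + (105 + p)/(381 + d))
-161994/M(220) + B(643)/Z(170, f) = -161994/(-20) + 643/(((1248 - 395 + 3*170)/(381 + 170))) = -161994*(-1/20) + 643/(((1248 - 395 + 510)/551)) = 80997/10 + 643/(((1/551)*1363)) = 80997/10 + 643/(47/19) = 80997/10 + 643*(19/47) = 80997/10 + 12217/47 = 3929029/470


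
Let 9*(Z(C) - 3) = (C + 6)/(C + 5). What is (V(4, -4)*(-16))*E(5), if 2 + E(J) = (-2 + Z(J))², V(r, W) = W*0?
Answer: 0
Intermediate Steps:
V(r, W) = 0
Z(C) = 3 + (6 + C)/(9*(5 + C)) (Z(C) = 3 + ((C + 6)/(C + 5))/9 = 3 + ((6 + C)/(5 + C))/9 = 3 + (6 + C)/(9*(5 + C)))
E(J) = -2 + (-2 + (141 + 28*J)/(9*(5 + J)))²
(V(4, -4)*(-16))*E(5) = (0*(-16))*(-2 + (-51 - 10*5)²/(81*(5 + 5)²)) = 0*(-2 + (1/81)*(-51 - 50)²/10²) = 0*(-2 + (1/81)*(-101)²*(1/100)) = 0*(-2 + (1/81)*10201*(1/100)) = 0*(-2 + 10201/8100) = 0*(-5999/8100) = 0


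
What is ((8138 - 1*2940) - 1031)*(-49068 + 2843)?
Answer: -192619575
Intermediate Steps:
((8138 - 1*2940) - 1031)*(-49068 + 2843) = ((8138 - 2940) - 1031)*(-46225) = (5198 - 1031)*(-46225) = 4167*(-46225) = -192619575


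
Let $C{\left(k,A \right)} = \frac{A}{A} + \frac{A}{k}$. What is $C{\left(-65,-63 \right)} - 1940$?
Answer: $- \frac{125972}{65} \approx -1938.0$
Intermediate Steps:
$C{\left(k,A \right)} = 1 + \frac{A}{k}$
$C{\left(-65,-63 \right)} - 1940 = \frac{-63 - 65}{-65} - 1940 = \left(- \frac{1}{65}\right) \left(-128\right) - 1940 = \frac{128}{65} - 1940 = - \frac{125972}{65}$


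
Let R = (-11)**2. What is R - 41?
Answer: 80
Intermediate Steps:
R = 121
R - 41 = 121 - 41 = 80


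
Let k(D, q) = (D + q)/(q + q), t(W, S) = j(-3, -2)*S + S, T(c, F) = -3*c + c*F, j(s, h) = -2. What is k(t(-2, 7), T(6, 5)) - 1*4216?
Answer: -101179/24 ≈ -4215.8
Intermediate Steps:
T(c, F) = -3*c + F*c
t(W, S) = -S (t(W, S) = -2*S + S = -S)
k(D, q) = (D + q)/(2*q) (k(D, q) = (D + q)/((2*q)) = (D + q)*(1/(2*q)) = (D + q)/(2*q))
k(t(-2, 7), T(6, 5)) - 1*4216 = (-1*7 + 6*(-3 + 5))/(2*((6*(-3 + 5)))) - 1*4216 = (-7 + 6*2)/(2*((6*2))) - 4216 = (½)*(-7 + 12)/12 - 4216 = (½)*(1/12)*5 - 4216 = 5/24 - 4216 = -101179/24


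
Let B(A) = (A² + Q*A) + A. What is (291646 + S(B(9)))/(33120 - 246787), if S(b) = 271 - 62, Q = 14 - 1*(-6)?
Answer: -291855/213667 ≈ -1.3659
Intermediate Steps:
Q = 20 (Q = 14 + 6 = 20)
B(A) = A² + 21*A (B(A) = (A² + 20*A) + A = A² + 21*A)
S(b) = 209
(291646 + S(B(9)))/(33120 - 246787) = (291646 + 209)/(33120 - 246787) = 291855/(-213667) = 291855*(-1/213667) = -291855/213667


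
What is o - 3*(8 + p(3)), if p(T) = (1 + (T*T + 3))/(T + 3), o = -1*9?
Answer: -79/2 ≈ -39.500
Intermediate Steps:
o = -9
p(T) = (4 + T²)/(3 + T) (p(T) = (1 + (T² + 3))/(3 + T) = (1 + (3 + T²))/(3 + T) = (4 + T²)/(3 + T))
o - 3*(8 + p(3)) = -9 - 3*(8 + (4 + 3²)/(3 + 3)) = -9 - 3*(8 + (4 + 9)/6) = -9 - 3*(8 + (⅙)*13) = -9 - 3*(8 + 13/6) = -9 - 3*61/6 = -9 - 61/2 = -79/2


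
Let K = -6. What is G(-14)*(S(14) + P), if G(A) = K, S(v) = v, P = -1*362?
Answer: 2088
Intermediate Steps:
P = -362
G(A) = -6
G(-14)*(S(14) + P) = -6*(14 - 362) = -6*(-348) = 2088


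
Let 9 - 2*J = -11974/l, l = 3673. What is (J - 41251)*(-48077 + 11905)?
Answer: 5479783364090/3673 ≈ 1.4919e+9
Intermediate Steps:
J = 45031/7346 (J = 9/2 - (-5987)/3673 = 9/2 - ½*(-11974/3673) = 9/2 + 5987/3673 = 45031/7346 ≈ 6.1300)
(J - 41251)*(-48077 + 11905) = (45031/7346 - 41251)*(-48077 + 11905) = -302984815/7346*(-36172) = 5479783364090/3673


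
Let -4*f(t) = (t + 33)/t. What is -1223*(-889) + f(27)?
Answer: 9785218/9 ≈ 1.0872e+6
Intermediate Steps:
f(t) = -(33 + t)/(4*t) (f(t) = -(t + 33)/(4*t) = -(33 + t)/(4*t))
-1223*(-889) + f(27) = -1223*(-889) + (¼)*(-33 - 1*27)/27 = 1087247 + (¼)*(1/27)*(-33 - 27) = 1087247 + (¼)*(1/27)*(-60) = 1087247 - 5/9 = 9785218/9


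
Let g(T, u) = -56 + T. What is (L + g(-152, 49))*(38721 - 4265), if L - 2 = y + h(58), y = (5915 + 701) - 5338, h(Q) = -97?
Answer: 33594600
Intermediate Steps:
y = 1278 (y = 6616 - 5338 = 1278)
L = 1183 (L = 2 + (1278 - 97) = 2 + 1181 = 1183)
(L + g(-152, 49))*(38721 - 4265) = (1183 + (-56 - 152))*(38721 - 4265) = (1183 - 208)*34456 = 975*34456 = 33594600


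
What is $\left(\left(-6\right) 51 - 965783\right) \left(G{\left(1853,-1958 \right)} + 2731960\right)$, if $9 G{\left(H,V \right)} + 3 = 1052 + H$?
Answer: $- \frac{23756652130238}{9} \approx -2.6396 \cdot 10^{12}$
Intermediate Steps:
$G{\left(H,V \right)} = \frac{1049}{9} + \frac{H}{9}$ ($G{\left(H,V \right)} = - \frac{1}{3} + \frac{1052 + H}{9} = - \frac{1}{3} + \left(\frac{1052}{9} + \frac{H}{9}\right) = \frac{1049}{9} + \frac{H}{9}$)
$\left(\left(-6\right) 51 - 965783\right) \left(G{\left(1853,-1958 \right)} + 2731960\right) = \left(\left(-6\right) 51 - 965783\right) \left(\left(\frac{1049}{9} + \frac{1}{9} \cdot 1853\right) + 2731960\right) = \left(-306 - 965783\right) \left(\left(\frac{1049}{9} + \frac{1853}{9}\right) + 2731960\right) = - 966089 \left(\frac{2902}{9} + 2731960\right) = \left(-966089\right) \frac{24590542}{9} = - \frac{23756652130238}{9}$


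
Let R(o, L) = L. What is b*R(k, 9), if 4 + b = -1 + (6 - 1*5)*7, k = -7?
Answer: 18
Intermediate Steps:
b = 2 (b = -4 + (-1 + (6 - 1*5)*7) = -4 + (-1 + (6 - 5)*7) = -4 + (-1 + 1*7) = -4 + (-1 + 7) = -4 + 6 = 2)
b*R(k, 9) = 2*9 = 18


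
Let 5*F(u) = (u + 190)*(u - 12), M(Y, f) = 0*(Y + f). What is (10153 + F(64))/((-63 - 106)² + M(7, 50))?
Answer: 4921/10985 ≈ 0.44797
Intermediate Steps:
M(Y, f) = 0
F(u) = (-12 + u)*(190 + u)/5 (F(u) = ((u + 190)*(u - 12))/5 = ((190 + u)*(-12 + u))/5 = ((-12 + u)*(190 + u))/5 = (-12 + u)*(190 + u)/5)
(10153 + F(64))/((-63 - 106)² + M(7, 50)) = (10153 + (-456 + (⅕)*64² + (178/5)*64))/((-63 - 106)² + 0) = (10153 + (-456 + (⅕)*4096 + 11392/5))/((-169)² + 0) = (10153 + (-456 + 4096/5 + 11392/5))/(28561 + 0) = (10153 + 13208/5)/28561 = (63973/5)*(1/28561) = 4921/10985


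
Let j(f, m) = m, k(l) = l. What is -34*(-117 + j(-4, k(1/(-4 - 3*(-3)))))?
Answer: 19856/5 ≈ 3971.2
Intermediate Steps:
-34*(-117 + j(-4, k(1/(-4 - 3*(-3))))) = -34*(-117 + 1/(-4 - 3*(-3))) = -34*(-117 + 1/(-4 + 9)) = -34*(-117 + 1/5) = -34*(-117 + ⅕) = -34*(-584/5) = 19856/5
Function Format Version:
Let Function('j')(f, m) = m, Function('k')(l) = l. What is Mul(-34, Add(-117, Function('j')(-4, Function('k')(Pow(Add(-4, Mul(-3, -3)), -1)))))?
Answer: Rational(19856, 5) ≈ 3971.2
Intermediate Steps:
Mul(-34, Add(-117, Function('j')(-4, Function('k')(Pow(Add(-4, Mul(-3, -3)), -1))))) = Mul(-34, Add(-117, Pow(Add(-4, Mul(-3, -3)), -1))) = Mul(-34, Add(-117, Pow(Add(-4, 9), -1))) = Mul(-34, Add(-117, Pow(5, -1))) = Mul(-34, Add(-117, Rational(1, 5))) = Mul(-34, Rational(-584, 5)) = Rational(19856, 5)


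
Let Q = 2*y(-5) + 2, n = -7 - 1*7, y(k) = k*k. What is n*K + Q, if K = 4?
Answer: -4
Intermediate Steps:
y(k) = k²
n = -14 (n = -7 - 7 = -14)
Q = 52 (Q = 2*(-5)² + 2 = 2*25 + 2 = 50 + 2 = 52)
n*K + Q = -14*4 + 52 = -56 + 52 = -4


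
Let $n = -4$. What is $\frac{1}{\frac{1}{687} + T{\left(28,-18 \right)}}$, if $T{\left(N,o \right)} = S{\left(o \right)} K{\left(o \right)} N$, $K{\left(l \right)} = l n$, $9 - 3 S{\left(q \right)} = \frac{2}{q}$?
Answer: $\frac{229}{1402091} \approx 0.00016333$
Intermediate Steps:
$S{\left(q \right)} = 3 - \frac{2}{3 q}$ ($S{\left(q \right)} = 3 - \frac{2 \frac{1}{q}}{3} = 3 - \frac{2}{3 q}$)
$K{\left(l \right)} = - 4 l$ ($K{\left(l \right)} = l \left(-4\right) = - 4 l$)
$T{\left(N,o \right)} = - 4 N o \left(3 - \frac{2}{3 o}\right)$ ($T{\left(N,o \right)} = \left(3 - \frac{2}{3 o}\right) \left(- 4 o\right) N = - 4 o \left(3 - \frac{2}{3 o}\right) N = - 4 N o \left(3 - \frac{2}{3 o}\right)$)
$\frac{1}{\frac{1}{687} + T{\left(28,-18 \right)}} = \frac{1}{\frac{1}{687} + \frac{4}{3} \cdot 28 \left(2 - -162\right)} = \frac{1}{\frac{1}{687} + \frac{4}{3} \cdot 28 \left(2 + 162\right)} = \frac{1}{\frac{1}{687} + \frac{4}{3} \cdot 28 \cdot 164} = \frac{1}{\frac{1}{687} + \frac{18368}{3}} = \frac{1}{\frac{1402091}{229}} = \frac{229}{1402091}$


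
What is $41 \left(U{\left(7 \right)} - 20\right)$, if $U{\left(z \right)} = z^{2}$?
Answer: $1189$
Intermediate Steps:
$41 \left(U{\left(7 \right)} - 20\right) = 41 \left(7^{2} - 20\right) = 41 \left(49 - 20\right) = 41 \cdot 29 = 1189$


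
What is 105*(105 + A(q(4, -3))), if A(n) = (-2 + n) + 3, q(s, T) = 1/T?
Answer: 11095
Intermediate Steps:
q(s, T) = 1/T
A(n) = 1 + n
105*(105 + A(q(4, -3))) = 105*(105 + (1 + 1/(-3))) = 105*(105 + (1 - 1/3)) = 105*(105 + 2/3) = 105*(317/3) = 11095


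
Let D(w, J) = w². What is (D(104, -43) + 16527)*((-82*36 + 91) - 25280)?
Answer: -769459363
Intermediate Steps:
(D(104, -43) + 16527)*((-82*36 + 91) - 25280) = (104² + 16527)*((-82*36 + 91) - 25280) = (10816 + 16527)*((-2952 + 91) - 25280) = 27343*(-2861 - 25280) = 27343*(-28141) = -769459363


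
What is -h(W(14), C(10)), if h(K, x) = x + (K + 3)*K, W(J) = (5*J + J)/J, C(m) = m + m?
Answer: -74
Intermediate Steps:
C(m) = 2*m
W(J) = 6 (W(J) = (6*J)/J = 6)
h(K, x) = x + K*(3 + K) (h(K, x) = x + (3 + K)*K = x + K*(3 + K))
-h(W(14), C(10)) = -(2*10 + 6² + 3*6) = -(20 + 36 + 18) = -1*74 = -74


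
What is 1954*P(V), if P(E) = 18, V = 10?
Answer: 35172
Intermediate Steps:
1954*P(V) = 1954*18 = 35172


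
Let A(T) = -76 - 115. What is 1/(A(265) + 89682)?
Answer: 1/89491 ≈ 1.1174e-5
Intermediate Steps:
A(T) = -191
1/(A(265) + 89682) = 1/(-191 + 89682) = 1/89491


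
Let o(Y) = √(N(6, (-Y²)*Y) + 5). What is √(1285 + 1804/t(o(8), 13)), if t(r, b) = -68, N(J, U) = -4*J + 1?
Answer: √363698/17 ≈ 35.475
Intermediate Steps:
N(J, U) = 1 - 4*J
o(Y) = 3*I*√2 (o(Y) = √((1 - 4*6) + 5) = √((1 - 24) + 5) = √(-23 + 5) = √(-18) = 3*I*√2)
√(1285 + 1804/t(o(8), 13)) = √(1285 + 1804/(-68)) = √(1285 + 1804*(-1/68)) = √(1285 - 451/17) = √(21394/17) = √363698/17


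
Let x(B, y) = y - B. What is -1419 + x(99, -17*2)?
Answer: -1552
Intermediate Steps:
-1419 + x(99, -17*2) = -1419 + (-17*2 - 1*99) = -1419 + (-34 - 99) = -1419 - 133 = -1552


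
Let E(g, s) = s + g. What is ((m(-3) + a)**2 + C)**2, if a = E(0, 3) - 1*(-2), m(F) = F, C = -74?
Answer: 4900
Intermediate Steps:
E(g, s) = g + s
a = 5 (a = (0 + 3) - 1*(-2) = 3 + 2 = 5)
((m(-3) + a)**2 + C)**2 = ((-3 + 5)**2 - 74)**2 = (2**2 - 74)**2 = (4 - 74)**2 = (-70)**2 = 4900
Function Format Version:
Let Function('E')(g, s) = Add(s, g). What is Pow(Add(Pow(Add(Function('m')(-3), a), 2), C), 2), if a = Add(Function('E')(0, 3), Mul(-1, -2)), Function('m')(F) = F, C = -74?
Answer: 4900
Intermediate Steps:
Function('E')(g, s) = Add(g, s)
a = 5 (a = Add(Add(0, 3), Mul(-1, -2)) = Add(3, 2) = 5)
Pow(Add(Pow(Add(Function('m')(-3), a), 2), C), 2) = Pow(Add(Pow(Add(-3, 5), 2), -74), 2) = Pow(Add(Pow(2, 2), -74), 2) = Pow(Add(4, -74), 2) = Pow(-70, 2) = 4900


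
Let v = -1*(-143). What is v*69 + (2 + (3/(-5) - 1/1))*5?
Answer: 9869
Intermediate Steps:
v = 143
v*69 + (2 + (3/(-5) - 1/1))*5 = 143*69 + (2 + (3/(-5) - 1/1))*5 = 9867 + (2 + (3*(-⅕) - 1*1))*5 = 9867 + (2 + (-⅗ - 1))*5 = 9867 + (2 - 8/5)*5 = 9867 + (⅖)*5 = 9867 + 2 = 9869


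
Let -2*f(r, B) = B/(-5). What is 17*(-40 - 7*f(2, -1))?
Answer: -6681/10 ≈ -668.10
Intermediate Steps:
f(r, B) = B/10 (f(r, B) = -B/(2*(-5)) = -B*(-1)/(2*5) = -(-1)*B/10 = B/10)
17*(-40 - 7*f(2, -1)) = 17*(-40 - 7*(⅒)*(-1)) = 17*(-40 - 7*(-1)/10) = 17*(-40 - 1*(-7/10)) = 17*(-40 + 7/10) = 17*(-393/10) = -6681/10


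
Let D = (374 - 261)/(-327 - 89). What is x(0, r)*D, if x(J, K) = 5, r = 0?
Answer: -565/416 ≈ -1.3582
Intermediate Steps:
D = -113/416 (D = 113/(-416) = 113*(-1/416) = -113/416 ≈ -0.27163)
x(0, r)*D = 5*(-113/416) = -565/416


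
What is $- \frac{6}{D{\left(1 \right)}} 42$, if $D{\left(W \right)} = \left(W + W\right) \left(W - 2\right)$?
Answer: $126$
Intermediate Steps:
$D{\left(W \right)} = 2 W \left(-2 + W\right)$
$- \frac{6}{D{\left(1 \right)}} 42 = - \frac{6}{2 \cdot 1 \left(-2 + 1\right)} 42 = - \frac{6}{2 \cdot 1 \left(-1\right)} 42 = - \frac{6}{-2} \cdot 42 = \left(-6\right) \left(- \frac{1}{2}\right) 42 = 3 \cdot 42 = 126$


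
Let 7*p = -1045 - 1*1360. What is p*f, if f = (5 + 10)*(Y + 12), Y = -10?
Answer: -72150/7 ≈ -10307.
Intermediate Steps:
f = 30 (f = (5 + 10)*(-10 + 12) = 15*2 = 30)
p = -2405/7 (p = (-1045 - 1*1360)/7 = (-1045 - 1360)/7 = (⅐)*(-2405) = -2405/7 ≈ -343.57)
p*f = -2405/7*30 = -72150/7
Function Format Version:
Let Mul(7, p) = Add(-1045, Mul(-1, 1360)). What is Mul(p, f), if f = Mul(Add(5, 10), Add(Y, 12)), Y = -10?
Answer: Rational(-72150, 7) ≈ -10307.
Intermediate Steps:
f = 30 (f = Mul(Add(5, 10), Add(-10, 12)) = Mul(15, 2) = 30)
p = Rational(-2405, 7) (p = Mul(Rational(1, 7), Add(-1045, Mul(-1, 1360))) = Mul(Rational(1, 7), Add(-1045, -1360)) = Mul(Rational(1, 7), -2405) = Rational(-2405, 7) ≈ -343.57)
Mul(p, f) = Mul(Rational(-2405, 7), 30) = Rational(-72150, 7)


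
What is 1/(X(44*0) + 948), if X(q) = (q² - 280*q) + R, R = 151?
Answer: 1/1099 ≈ 0.00090992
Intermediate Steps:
X(q) = 151 + q² - 280*q (X(q) = (q² - 280*q) + 151 = 151 + q² - 280*q)
1/(X(44*0) + 948) = 1/((151 + (44*0)² - 12320*0) + 948) = 1/((151 + 0² - 280*0) + 948) = 1/((151 + 0 + 0) + 948) = 1/(151 + 948) = 1/1099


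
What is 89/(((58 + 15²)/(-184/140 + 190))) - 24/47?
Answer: 27386812/465535 ≈ 58.829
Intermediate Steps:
89/(((58 + 15²)/(-184/140 + 190))) - 24/47 = 89/(((58 + 225)/(-184*1/140 + 190))) - 24*1/47 = 89/((283/(-46/35 + 190))) - 24/47 = 89/((283/(6604/35))) - 24/47 = 89/((283*(35/6604))) - 24/47 = 89/(9905/6604) - 24/47 = 89*(6604/9905) - 24/47 = 587756/9905 - 24/47 = 27386812/465535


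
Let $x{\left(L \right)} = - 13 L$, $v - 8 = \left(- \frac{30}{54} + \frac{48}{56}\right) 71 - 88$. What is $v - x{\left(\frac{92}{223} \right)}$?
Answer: $- \frac{747745}{14049} \approx -53.224$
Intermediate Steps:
$v = - \frac{3691}{63}$ ($v = 8 - \left(88 - \left(- \frac{30}{54} + \frac{48}{56}\right) 71\right) = 8 - \left(88 - \left(\left(-30\right) \frac{1}{54} + 48 \cdot \frac{1}{56}\right) 71\right) = 8 - \left(88 - \left(- \frac{5}{9} + \frac{6}{7}\right) 71\right) = 8 + \left(\frac{19}{63} \cdot 71 - 88\right) = 8 + \left(\frac{1349}{63} - 88\right) = 8 - \frac{4195}{63} = - \frac{3691}{63} \approx -58.587$)
$v - x{\left(\frac{92}{223} \right)} = - \frac{3691}{63} - - 13 \cdot \frac{92}{223} = - \frac{3691}{63} - - 13 \cdot 92 \cdot \frac{1}{223} = - \frac{3691}{63} - \left(-13\right) \frac{92}{223} = - \frac{3691}{63} - - \frac{1196}{223} = - \frac{3691}{63} + \frac{1196}{223} = - \frac{747745}{14049}$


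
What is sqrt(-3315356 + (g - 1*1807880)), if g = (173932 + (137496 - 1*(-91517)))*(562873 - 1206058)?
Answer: I*sqrt(259173303061) ≈ 5.0909e+5*I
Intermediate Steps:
g = -259168179825 (g = (173932 + (137496 + 91517))*(-643185) = (173932 + 229013)*(-643185) = 402945*(-643185) = -259168179825)
sqrt(-3315356 + (g - 1*1807880)) = sqrt(-3315356 + (-259168179825 - 1*1807880)) = sqrt(-3315356 + (-259168179825 - 1807880)) = sqrt(-3315356 - 259169987705) = sqrt(-259173303061) = I*sqrt(259173303061)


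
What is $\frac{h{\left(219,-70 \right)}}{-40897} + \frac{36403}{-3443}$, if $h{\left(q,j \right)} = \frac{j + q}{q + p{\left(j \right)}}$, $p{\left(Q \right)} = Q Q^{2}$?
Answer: $- \frac{510323265505464}{48266434219751} \approx -10.573$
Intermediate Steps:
$p{\left(Q \right)} = Q^{3}$
$h{\left(q,j \right)} = \frac{j + q}{q + j^{3}}$
$\frac{h{\left(219,-70 \right)}}{-40897} + \frac{36403}{-3443} = \frac{\frac{1}{219 + \left(-70\right)^{3}} \left(-70 + 219\right)}{-40897} + \frac{36403}{-3443} = \frac{1}{219 - 343000} \cdot 149 \left(- \frac{1}{40897}\right) + 36403 \left(- \frac{1}{3443}\right) = \frac{1}{-342781} \cdot 149 \left(- \frac{1}{40897}\right) - \frac{36403}{3443} = \left(- \frac{1}{342781}\right) 149 \left(- \frac{1}{40897}\right) - \frac{36403}{3443} = \left(- \frac{149}{342781}\right) \left(- \frac{1}{40897}\right) - \frac{36403}{3443} = \frac{149}{14018714557} - \frac{36403}{3443} = - \frac{510323265505464}{48266434219751}$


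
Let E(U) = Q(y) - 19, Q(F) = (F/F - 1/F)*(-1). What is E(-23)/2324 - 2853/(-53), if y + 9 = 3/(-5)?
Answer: 318206711/5912256 ≈ 53.822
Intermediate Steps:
y = -48/5 (y = -9 + 3/(-5) = -9 + 3*(-⅕) = -9 - ⅗ = -48/5 ≈ -9.6000)
Q(F) = -1 + 1/F (Q(F) = (1 - 1/F)*(-1) = -1 + 1/F)
E(U) = -965/48 (E(U) = (1 - 1*(-48/5))/(-48/5) - 19 = -5*(1 + 48/5)/48 - 19 = -5/48*53/5 - 19 = -53/48 - 19 = -965/48)
E(-23)/2324 - 2853/(-53) = -965/48/2324 - 2853/(-53) = -965/48*1/2324 - 2853*(-1/53) = -965/111552 + 2853/53 = 318206711/5912256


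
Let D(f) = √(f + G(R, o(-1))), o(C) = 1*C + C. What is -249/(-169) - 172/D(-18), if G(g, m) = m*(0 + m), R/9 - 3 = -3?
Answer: 249/169 + 86*I*√14/7 ≈ 1.4734 + 45.969*I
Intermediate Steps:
R = 0 (R = 27 + 9*(-3) = 27 - 27 = 0)
o(C) = 2*C (o(C) = C + C = 2*C)
G(g, m) = m² (G(g, m) = m*m = m²)
D(f) = √(4 + f) (D(f) = √(f + (2*(-1))²) = √(f + (-2)²) = √(f + 4) = √(4 + f))
-249/(-169) - 172/D(-18) = -249/(-169) - 172/√(4 - 18) = -249*(-1/169) - 172*(-I*√14/14) = 249/169 - 172*(-I*√14/14) = 249/169 - (-86)*I*√14/7 = 249/169 + 86*I*√14/7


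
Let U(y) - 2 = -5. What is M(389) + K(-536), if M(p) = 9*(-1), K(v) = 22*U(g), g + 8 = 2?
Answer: -75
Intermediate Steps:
g = -6 (g = -8 + 2 = -6)
U(y) = -3 (U(y) = 2 - 5 = -3)
K(v) = -66 (K(v) = 22*(-3) = -66)
M(p) = -9
M(389) + K(-536) = -9 - 66 = -75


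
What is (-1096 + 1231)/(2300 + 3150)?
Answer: 27/1090 ≈ 0.024771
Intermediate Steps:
(-1096 + 1231)/(2300 + 3150) = 135/5450 = 135*(1/5450) = 27/1090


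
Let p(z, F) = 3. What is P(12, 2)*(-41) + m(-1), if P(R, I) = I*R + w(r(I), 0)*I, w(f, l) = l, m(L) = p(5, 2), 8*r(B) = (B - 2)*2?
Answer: -981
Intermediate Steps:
r(B) = -½ + B/4 (r(B) = ((B - 2)*2)/8 = ((-2 + B)*2)/8 = (-4 + 2*B)/8 = -½ + B/4)
m(L) = 3
P(R, I) = I*R (P(R, I) = I*R + 0*I = I*R + 0 = I*R)
P(12, 2)*(-41) + m(-1) = (2*12)*(-41) + 3 = 24*(-41) + 3 = -984 + 3 = -981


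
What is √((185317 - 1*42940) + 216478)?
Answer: √358855 ≈ 599.04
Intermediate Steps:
√((185317 - 1*42940) + 216478) = √((185317 - 42940) + 216478) = √(142377 + 216478) = √358855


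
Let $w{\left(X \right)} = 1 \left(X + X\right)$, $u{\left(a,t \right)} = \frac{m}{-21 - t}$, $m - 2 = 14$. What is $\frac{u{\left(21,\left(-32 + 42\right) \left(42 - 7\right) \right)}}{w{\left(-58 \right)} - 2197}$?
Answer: $\frac{16}{858123} \approx 1.8645 \cdot 10^{-5}$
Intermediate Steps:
$m = 16$ ($m = 2 + 14 = 16$)
$u{\left(a,t \right)} = \frac{16}{-21 - t}$
$w{\left(X \right)} = 2 X$ ($w{\left(X \right)} = 1 \cdot 2 X = 2 X$)
$\frac{u{\left(21,\left(-32 + 42\right) \left(42 - 7\right) \right)}}{w{\left(-58 \right)} - 2197} = \frac{\left(-16\right) \frac{1}{21 + \left(-32 + 42\right) \left(42 - 7\right)}}{2 \left(-58\right) - 2197} = \frac{\left(-16\right) \frac{1}{21 + 10 \cdot 35}}{-116 - 2197} = \frac{\left(-16\right) \frac{1}{21 + 350}}{-2313} = - \frac{16}{371} \left(- \frac{1}{2313}\right) = \left(-16\right) \frac{1}{371} \left(- \frac{1}{2313}\right) = \left(- \frac{16}{371}\right) \left(- \frac{1}{2313}\right) = \frac{16}{858123}$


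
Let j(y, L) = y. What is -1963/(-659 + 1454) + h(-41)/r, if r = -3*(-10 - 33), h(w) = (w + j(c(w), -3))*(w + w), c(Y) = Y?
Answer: 565817/11395 ≈ 49.655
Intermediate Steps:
h(w) = 4*w² (h(w) = (w + w)*(w + w) = (2*w)*(2*w) = 4*w²)
r = 129 (r = -3*(-43) = 129)
-1963/(-659 + 1454) + h(-41)/r = -1963/(-659 + 1454) + (4*(-41)²)/129 = -1963/795 + (4*1681)*(1/129) = -1963*1/795 + 6724*(1/129) = -1963/795 + 6724/129 = 565817/11395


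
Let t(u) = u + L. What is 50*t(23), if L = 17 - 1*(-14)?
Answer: 2700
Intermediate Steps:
L = 31 (L = 17 + 14 = 31)
t(u) = 31 + u (t(u) = u + 31 = 31 + u)
50*t(23) = 50*(31 + 23) = 50*54 = 2700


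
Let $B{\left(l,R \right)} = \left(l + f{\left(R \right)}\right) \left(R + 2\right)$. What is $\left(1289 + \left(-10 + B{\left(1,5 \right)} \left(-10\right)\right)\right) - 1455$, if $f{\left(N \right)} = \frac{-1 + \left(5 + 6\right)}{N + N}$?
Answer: $-316$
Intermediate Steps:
$f{\left(N \right)} = \frac{5}{N}$ ($f{\left(N \right)} = \frac{-1 + 11}{2 N} = 10 \frac{1}{2 N} = \frac{5}{N}$)
$B{\left(l,R \right)} = \left(2 + R\right) \left(l + \frac{5}{R}\right)$ ($B{\left(l,R \right)} = \left(l + \frac{5}{R}\right) \left(R + 2\right) = \left(l + \frac{5}{R}\right) \left(2 + R\right) = \left(2 + R\right) \left(l + \frac{5}{R}\right)$)
$\left(1289 + \left(-10 + B{\left(1,5 \right)} \left(-10\right)\right)\right) - 1455 = \left(1289 + \left(-10 + \left(5 + 2 \cdot 1 + \frac{10}{5} + 5 \cdot 1\right) \left(-10\right)\right)\right) - 1455 = \left(1289 + \left(-10 + \left(5 + 2 + 10 \cdot \frac{1}{5} + 5\right) \left(-10\right)\right)\right) - 1455 = \left(1289 + \left(-10 + \left(5 + 2 + 2 + 5\right) \left(-10\right)\right)\right) - 1455 = \left(1289 + \left(-10 + 14 \left(-10\right)\right)\right) - 1455 = \left(1289 - 150\right) - 1455 = 1139 - 1455 = -316$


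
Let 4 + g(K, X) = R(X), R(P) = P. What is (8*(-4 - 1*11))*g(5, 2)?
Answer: 240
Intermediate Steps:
g(K, X) = -4 + X
(8*(-4 - 1*11))*g(5, 2) = (8*(-4 - 1*11))*(-4 + 2) = (8*(-4 - 11))*(-2) = (8*(-15))*(-2) = -120*(-2) = 240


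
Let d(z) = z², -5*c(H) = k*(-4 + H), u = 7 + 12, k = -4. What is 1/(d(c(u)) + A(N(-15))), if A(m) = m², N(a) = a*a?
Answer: 1/50769 ≈ 1.9697e-5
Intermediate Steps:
u = 19
N(a) = a²
c(H) = -16/5 + 4*H/5 (c(H) = -(-4)*(-4 + H)/5 = -(16 - 4*H)/5 = -16/5 + 4*H/5)
1/(d(c(u)) + A(N(-15))) = 1/((-16/5 + (⅘)*19)² + ((-15)²)²) = 1/((-16/5 + 76/5)² + 225²) = 1/(12² + 50625) = 1/(144 + 50625) = 1/50769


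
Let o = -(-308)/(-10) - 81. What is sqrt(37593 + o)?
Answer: sqrt(937030)/5 ≈ 193.60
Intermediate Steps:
o = -559/5 (o = -(-308)*(-1)/10 - 81 = -4*77/10 - 81 = -154/5 - 81 = -559/5 ≈ -111.80)
sqrt(37593 + o) = sqrt(37593 - 559/5) = sqrt(187406/5) = sqrt(937030)/5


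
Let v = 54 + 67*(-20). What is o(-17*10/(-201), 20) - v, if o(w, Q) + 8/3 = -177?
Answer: 3319/3 ≈ 1106.3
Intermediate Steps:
o(w, Q) = -539/3 (o(w, Q) = -8/3 - 177 = -539/3)
v = -1286 (v = 54 - 1340 = -1286)
o(-17*10/(-201), 20) - v = -539/3 - 1*(-1286) = -539/3 + 1286 = 3319/3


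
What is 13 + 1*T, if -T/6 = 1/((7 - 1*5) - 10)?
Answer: 55/4 ≈ 13.750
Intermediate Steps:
T = ¾ (T = -6/((7 - 1*5) - 10) = -6/((7 - 5) - 10) = -6/(2 - 10) = -6/(-8) = -6*(-⅛) = ¾ ≈ 0.75000)
13 + 1*T = 13 + 1*(¾) = 13 + ¾ = 55/4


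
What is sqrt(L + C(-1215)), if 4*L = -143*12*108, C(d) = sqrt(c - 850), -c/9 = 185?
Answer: sqrt(-46332 + I*sqrt(2515)) ≈ 0.116 + 215.25*I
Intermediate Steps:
c = -1665 (c = -9*185 = -1665)
C(d) = I*sqrt(2515) (C(d) = sqrt(-1665 - 850) = sqrt(-2515) = I*sqrt(2515))
L = -46332 (L = (-143*12*108)/4 = (-1716*108)/4 = (1/4)*(-185328) = -46332)
sqrt(L + C(-1215)) = sqrt(-46332 + I*sqrt(2515))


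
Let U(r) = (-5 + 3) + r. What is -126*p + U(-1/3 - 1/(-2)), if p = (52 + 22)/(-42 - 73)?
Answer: 54679/690 ≈ 79.245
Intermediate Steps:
U(r) = -2 + r
p = -74/115 (p = 74/(-115) = 74*(-1/115) = -74/115 ≈ -0.64348)
-126*p + U(-1/3 - 1/(-2)) = -126*(-74/115) + (-2 + (-1/3 - 1/(-2))) = 9324/115 + (-2 + (-1*1/3 - 1*(-1/2))) = 9324/115 + (-2 + (-1/3 + 1/2)) = 9324/115 + (-2 + 1/6) = 9324/115 - 11/6 = 54679/690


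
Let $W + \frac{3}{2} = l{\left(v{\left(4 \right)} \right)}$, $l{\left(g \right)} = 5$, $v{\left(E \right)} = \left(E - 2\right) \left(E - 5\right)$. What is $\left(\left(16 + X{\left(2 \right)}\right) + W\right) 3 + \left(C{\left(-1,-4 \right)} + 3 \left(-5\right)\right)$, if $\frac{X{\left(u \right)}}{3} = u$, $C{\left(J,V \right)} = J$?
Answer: $\frac{121}{2} \approx 60.5$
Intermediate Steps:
$v{\left(E \right)} = \left(-5 + E\right) \left(-2 + E\right)$ ($v{\left(E \right)} = \left(-2 + E\right) \left(-5 + E\right) = \left(-5 + E\right) \left(-2 + E\right)$)
$X{\left(u \right)} = 3 u$
$W = \frac{7}{2}$ ($W = - \frac{3}{2} + 5 = \frac{7}{2} \approx 3.5$)
$\left(\left(16 + X{\left(2 \right)}\right) + W\right) 3 + \left(C{\left(-1,-4 \right)} + 3 \left(-5\right)\right) = \left(\left(16 + 3 \cdot 2\right) + \frac{7}{2}\right) 3 + \left(-1 + 3 \left(-5\right)\right) = \left(\left(16 + 6\right) + \frac{7}{2}\right) 3 - 16 = \left(22 + \frac{7}{2}\right) 3 - 16 = \frac{51}{2} \cdot 3 - 16 = \frac{153}{2} - 16 = \frac{121}{2}$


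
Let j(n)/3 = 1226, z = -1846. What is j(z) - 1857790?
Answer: -1854112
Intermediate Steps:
j(n) = 3678 (j(n) = 3*1226 = 3678)
j(z) - 1857790 = 3678 - 1857790 = -1854112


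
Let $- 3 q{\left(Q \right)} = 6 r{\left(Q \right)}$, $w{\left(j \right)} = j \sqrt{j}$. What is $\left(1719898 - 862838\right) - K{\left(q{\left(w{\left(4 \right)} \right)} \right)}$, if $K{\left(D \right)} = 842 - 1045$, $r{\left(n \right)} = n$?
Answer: $857263$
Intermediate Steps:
$w{\left(j \right)} = j^{\frac{3}{2}}$
$q{\left(Q \right)} = - 2 Q$ ($q{\left(Q \right)} = - \frac{6 Q}{3} = - 2 Q$)
$K{\left(D \right)} = -203$ ($K{\left(D \right)} = 842 - 1045 = -203$)
$\left(1719898 - 862838\right) - K{\left(q{\left(w{\left(4 \right)} \right)} \right)} = \left(1719898 - 862838\right) - -203 = \left(1719898 - 862838\right) + 203 = 857060 + 203 = 857263$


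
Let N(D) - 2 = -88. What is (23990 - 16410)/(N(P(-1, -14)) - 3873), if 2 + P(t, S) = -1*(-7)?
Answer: -7580/3959 ≈ -1.9146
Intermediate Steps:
P(t, S) = 5 (P(t, S) = -2 - 1*(-7) = -2 + 7 = 5)
N(D) = -86 (N(D) = 2 - 88 = -86)
(23990 - 16410)/(N(P(-1, -14)) - 3873) = (23990 - 16410)/(-86 - 3873) = 7580/(-3959) = 7580*(-1/3959) = -7580/3959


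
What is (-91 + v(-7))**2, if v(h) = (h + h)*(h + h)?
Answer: 11025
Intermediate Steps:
v(h) = 4*h**2 (v(h) = (2*h)*(2*h) = 4*h**2)
(-91 + v(-7))**2 = (-91 + 4*(-7)**2)**2 = (-91 + 4*49)**2 = (-91 + 196)**2 = 105**2 = 11025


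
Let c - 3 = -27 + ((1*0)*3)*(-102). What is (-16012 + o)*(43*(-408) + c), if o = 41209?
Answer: -442660896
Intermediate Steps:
c = -24 (c = 3 + (-27 + ((1*0)*3)*(-102)) = 3 + (-27 + (0*3)*(-102)) = 3 + (-27 + 0*(-102)) = 3 + (-27 + 0) = 3 - 27 = -24)
(-16012 + o)*(43*(-408) + c) = (-16012 + 41209)*(43*(-408) - 24) = 25197*(-17544 - 24) = 25197*(-17568) = -442660896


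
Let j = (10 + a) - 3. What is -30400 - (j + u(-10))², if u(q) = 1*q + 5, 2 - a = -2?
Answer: -30436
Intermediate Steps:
a = 4 (a = 2 - 1*(-2) = 2 + 2 = 4)
u(q) = 5 + q (u(q) = q + 5 = 5 + q)
j = 11 (j = (10 + 4) - 3 = 14 - 3 = 11)
-30400 - (j + u(-10))² = -30400 - (11 + (5 - 10))² = -30400 - (11 - 5)² = -30400 - 1*6² = -30400 - 1*36 = -30400 - 36 = -30436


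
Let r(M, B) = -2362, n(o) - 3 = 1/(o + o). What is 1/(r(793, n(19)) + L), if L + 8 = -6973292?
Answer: -1/6975662 ≈ -1.4336e-7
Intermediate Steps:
n(o) = 3 + 1/(2*o) (n(o) = 3 + 1/(o + o) = 3 + 1/(2*o))
L = -6973300 (L = -8 - 6973292 = -6973300)
1/(r(793, n(19)) + L) = 1/(-2362 - 6973300) = 1/(-6975662) = -1/6975662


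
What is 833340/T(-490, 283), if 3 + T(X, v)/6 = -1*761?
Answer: -69445/382 ≈ -181.79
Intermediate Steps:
T(X, v) = -4584 (T(X, v) = -18 + 6*(-1*761) = -18 + 6*(-761) = -18 - 4566 = -4584)
833340/T(-490, 283) = 833340/(-4584) = 833340*(-1/4584) = -69445/382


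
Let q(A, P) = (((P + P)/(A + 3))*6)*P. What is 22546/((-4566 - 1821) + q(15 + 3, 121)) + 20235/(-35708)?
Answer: 5355152051/494734340 ≈ 10.824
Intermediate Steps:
q(A, P) = 12*P**2/(3 + A) (q(A, P) = (((2*P)/(3 + A))*6)*P = ((2*P/(3 + A))*6)*P = (12*P/(3 + A))*P = 12*P**2/(3 + A))
22546/((-4566 - 1821) + q(15 + 3, 121)) + 20235/(-35708) = 22546/((-4566 - 1821) + 12*121**2/(3 + (15 + 3))) + 20235/(-35708) = 22546/(-6387 + 12*14641/(3 + 18)) + 20235*(-1/35708) = 22546/(-6387 + 12*14641/21) - 20235/35708 = 22546/(-6387 + 12*14641*(1/21)) - 20235/35708 = 22546/(-6387 + 58564/7) - 20235/35708 = 22546/(13855/7) - 20235/35708 = 22546*(7/13855) - 20235/35708 = 157822/13855 - 20235/35708 = 5355152051/494734340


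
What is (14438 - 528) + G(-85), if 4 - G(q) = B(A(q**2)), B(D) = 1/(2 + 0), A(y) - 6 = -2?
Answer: 27827/2 ≈ 13914.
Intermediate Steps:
A(y) = 4 (A(y) = 6 - 2 = 4)
B(D) = 1/2
G(q) = 7/2 (G(q) = 4 - 1*1/2 = 4 - 1/2 = 7/2)
(14438 - 528) + G(-85) = (14438 - 528) + 7/2 = 13910 + 7/2 = 27827/2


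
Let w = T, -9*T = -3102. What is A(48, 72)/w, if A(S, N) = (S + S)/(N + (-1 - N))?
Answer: -144/517 ≈ -0.27853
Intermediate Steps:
T = 1034/3 (T = -⅑*(-3102) = 1034/3 ≈ 344.67)
w = 1034/3 ≈ 344.67
A(S, N) = -2*S (A(S, N) = (2*S)/(-1) = (2*S)*(-1) = -2*S)
A(48, 72)/w = (-2*48)/(1034/3) = -96*3/1034 = -144/517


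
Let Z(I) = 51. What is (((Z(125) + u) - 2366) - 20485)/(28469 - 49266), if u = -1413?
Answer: 3459/2971 ≈ 1.1643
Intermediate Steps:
(((Z(125) + u) - 2366) - 20485)/(28469 - 49266) = (((51 - 1413) - 2366) - 20485)/(28469 - 49266) = ((-1362 - 2366) - 20485)/(-20797) = (-3728 - 20485)*(-1/20797) = -24213*(-1/20797) = 3459/2971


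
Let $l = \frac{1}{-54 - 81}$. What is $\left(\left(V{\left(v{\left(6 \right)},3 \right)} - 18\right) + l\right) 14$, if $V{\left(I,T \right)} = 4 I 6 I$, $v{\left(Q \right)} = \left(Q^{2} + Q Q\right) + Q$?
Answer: $\frac{275936206}{135} \approx 2.044 \cdot 10^{6}$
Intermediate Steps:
$l = - \frac{1}{135}$ ($l = \frac{1}{-135} = - \frac{1}{135} \approx -0.0074074$)
$v{\left(Q \right)} = Q + 2 Q^{2}$ ($v{\left(Q \right)} = \left(Q^{2} + Q^{2}\right) + Q = 2 Q^{2} + Q = Q + 2 Q^{2}$)
$V{\left(I,T \right)} = 24 I^{2}$ ($V{\left(I,T \right)} = 4 \cdot 6 I I = 24 I I = 24 I^{2}$)
$\left(\left(V{\left(v{\left(6 \right)},3 \right)} - 18\right) + l\right) 14 = \left(\left(24 \left(6 \left(1 + 2 \cdot 6\right)\right)^{2} - 18\right) - \frac{1}{135}\right) 14 = \left(\left(24 \left(6 \left(1 + 12\right)\right)^{2} - 18\right) - \frac{1}{135}\right) 14 = \left(\left(24 \left(6 \cdot 13\right)^{2} - 18\right) - \frac{1}{135}\right) 14 = \left(\left(24 \cdot 78^{2} - 18\right) - \frac{1}{135}\right) 14 = \left(\left(24 \cdot 6084 - 18\right) - \frac{1}{135}\right) 14 = \left(\left(146016 - 18\right) - \frac{1}{135}\right) 14 = \left(145998 - \frac{1}{135}\right) 14 = \frac{19709729}{135} \cdot 14 = \frac{275936206}{135}$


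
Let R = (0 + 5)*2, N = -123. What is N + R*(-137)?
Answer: -1493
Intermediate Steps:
R = 10 (R = 5*2 = 10)
N + R*(-137) = -123 + 10*(-137) = -123 - 1370 = -1493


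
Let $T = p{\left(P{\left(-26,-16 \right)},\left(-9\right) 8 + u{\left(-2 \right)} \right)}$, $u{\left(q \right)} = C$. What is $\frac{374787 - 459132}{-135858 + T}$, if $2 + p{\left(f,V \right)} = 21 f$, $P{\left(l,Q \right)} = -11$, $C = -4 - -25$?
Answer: $\frac{84345}{136091} \approx 0.61977$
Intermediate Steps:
$C = 21$ ($C = -4 + 25 = 21$)
$u{\left(q \right)} = 21$
$p{\left(f,V \right)} = -2 + 21 f$
$T = -233$ ($T = -2 + 21 \left(-11\right) = -2 - 231 = -233$)
$\frac{374787 - 459132}{-135858 + T} = \frac{374787 - 459132}{-135858 - 233} = - \frac{84345}{-136091} = \left(-84345\right) \left(- \frac{1}{136091}\right) = \frac{84345}{136091}$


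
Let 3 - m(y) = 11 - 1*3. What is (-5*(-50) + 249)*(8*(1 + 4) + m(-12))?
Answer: 17465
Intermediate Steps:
m(y) = -5 (m(y) = 3 - (11 - 1*3) = 3 - (11 - 3) = 3 - 1*8 = 3 - 8 = -5)
(-5*(-50) + 249)*(8*(1 + 4) + m(-12)) = (-5*(-50) + 249)*(8*(1 + 4) - 5) = (250 + 249)*(8*5 - 5) = 499*(40 - 5) = 499*35 = 17465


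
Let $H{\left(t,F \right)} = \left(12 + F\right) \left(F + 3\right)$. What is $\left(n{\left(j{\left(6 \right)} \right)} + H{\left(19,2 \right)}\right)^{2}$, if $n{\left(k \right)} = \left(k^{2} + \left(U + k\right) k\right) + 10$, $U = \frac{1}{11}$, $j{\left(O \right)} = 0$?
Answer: $6400$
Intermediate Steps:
$U = \frac{1}{11} \approx 0.090909$
$H{\left(t,F \right)} = \left(3 + F\right) \left(12 + F\right)$ ($H{\left(t,F \right)} = \left(12 + F\right) \left(3 + F\right) = \left(3 + F\right) \left(12 + F\right)$)
$n{\left(k \right)} = 10 + k^{2} + k \left(\frac{1}{11} + k\right)$ ($n{\left(k \right)} = \left(k^{2} + \left(\frac{1}{11} + k\right) k\right) + 10 = \left(k^{2} + k \left(\frac{1}{11} + k\right)\right) + 10 = 10 + k^{2} + k \left(\frac{1}{11} + k\right)$)
$\left(n{\left(j{\left(6 \right)} \right)} + H{\left(19,2 \right)}\right)^{2} = \left(\left(10 + 2 \cdot 0^{2} + \frac{1}{11} \cdot 0\right) + \left(36 + 2^{2} + 15 \cdot 2\right)\right)^{2} = \left(\left(10 + 2 \cdot 0 + 0\right) + \left(36 + 4 + 30\right)\right)^{2} = \left(\left(10 + 0 + 0\right) + 70\right)^{2} = \left(10 + 70\right)^{2} = 80^{2} = 6400$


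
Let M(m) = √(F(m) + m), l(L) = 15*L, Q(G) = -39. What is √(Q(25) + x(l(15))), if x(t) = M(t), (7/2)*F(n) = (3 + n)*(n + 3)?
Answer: √(-1911 + 63*√9121)/7 ≈ 9.1537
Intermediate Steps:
F(n) = 2*(3 + n)²/7 (F(n) = 2*((3 + n)*(n + 3))/7 = 2*((3 + n)*(3 + n))/7 = 2*(3 + n)²/7)
M(m) = √(m + 2*(3 + m)²/7) (M(m) = √(2*(3 + m)²/7 + m) = √(m + 2*(3 + m)²/7))
x(t) = √(14*(3 + t)² + 49*t)/7
√(Q(25) + x(l(15))) = √(-39 + √(14*(3 + 15*15)² + 49*(15*15))/7) = √(-39 + √(14*(3 + 225)² + 49*225)/7) = √(-39 + √(14*228² + 11025)/7) = √(-39 + √(14*51984 + 11025)/7) = √(-39 + √(727776 + 11025)/7) = √(-39 + √738801/7) = √(-39 + (9*√9121)/7) = √(-39 + 9*√9121/7)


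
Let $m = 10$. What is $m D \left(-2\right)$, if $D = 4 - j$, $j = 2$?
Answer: $-40$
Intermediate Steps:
$D = 2$ ($D = 4 - 2 = 2$)
$m D \left(-2\right) = 10 \cdot 2 \left(-2\right) = 20 \left(-2\right) = -40$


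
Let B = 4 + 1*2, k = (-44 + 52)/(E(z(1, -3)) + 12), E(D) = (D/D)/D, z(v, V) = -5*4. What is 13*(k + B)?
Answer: 20722/239 ≈ 86.703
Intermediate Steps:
z(v, V) = -20
E(D) = 1/D
k = 160/239 (k = (-44 + 52)/(1/(-20) + 12) = 8/(-1/20 + 12) = 8/(239/20) = 8*(20/239) = 160/239 ≈ 0.66946)
B = 6 (B = 4 + 2 = 6)
13*(k + B) = 13*(160/239 + 6) = 13*(1594/239) = 20722/239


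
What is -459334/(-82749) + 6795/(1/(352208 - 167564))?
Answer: 103821528148354/82749 ≈ 1.2547e+9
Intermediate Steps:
-459334/(-82749) + 6795/(1/(352208 - 167564)) = -459334*(-1/82749) + 6795/(1/184644) = 459334/82749 + 6795/(1/184644) = 459334/82749 + 6795*184644 = 459334/82749 + 1254655980 = 103821528148354/82749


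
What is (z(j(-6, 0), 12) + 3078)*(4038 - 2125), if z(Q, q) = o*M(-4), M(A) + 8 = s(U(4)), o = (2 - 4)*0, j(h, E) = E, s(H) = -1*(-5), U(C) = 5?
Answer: 5888214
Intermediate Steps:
s(H) = 5
o = 0 (o = -2*0 = 0)
M(A) = -3 (M(A) = -8 + 5 = -3)
z(Q, q) = 0 (z(Q, q) = 0*(-3) = 0)
(z(j(-6, 0), 12) + 3078)*(4038 - 2125) = (0 + 3078)*(4038 - 2125) = 3078*1913 = 5888214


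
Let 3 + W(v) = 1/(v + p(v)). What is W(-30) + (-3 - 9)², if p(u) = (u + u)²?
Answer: 503371/3570 ≈ 141.00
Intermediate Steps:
p(u) = 4*u² (p(u) = (2*u)² = 4*u²)
W(v) = -3 + 1/(v + 4*v²)
W(-30) + (-3 - 9)² = (1 - 12*(-30)² - 3*(-30))/((-30)*(1 + 4*(-30))) + (-3 - 9)² = -(1 - 12*900 + 90)/(30*(1 - 120)) + (-12)² = -1/30*(1 - 10800 + 90)/(-119) + 144 = -1/30*(-1/119)*(-10709) + 144 = -10709/3570 + 144 = 503371/3570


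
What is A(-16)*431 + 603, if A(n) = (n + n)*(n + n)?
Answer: 441947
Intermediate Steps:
A(n) = 4*n² (A(n) = (2*n)*(2*n) = 4*n²)
A(-16)*431 + 603 = (4*(-16)²)*431 + 603 = (4*256)*431 + 603 = 1024*431 + 603 = 441344 + 603 = 441947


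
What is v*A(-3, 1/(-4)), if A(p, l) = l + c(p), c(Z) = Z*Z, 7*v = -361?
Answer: -1805/4 ≈ -451.25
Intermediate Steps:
v = -361/7 (v = (1/7)*(-361) = -361/7 ≈ -51.571)
c(Z) = Z**2
A(p, l) = l + p**2
v*A(-3, 1/(-4)) = -361*(1/(-4) + (-3)**2)/7 = -361*(-1/4 + 9)/7 = -361/7*35/4 = -1805/4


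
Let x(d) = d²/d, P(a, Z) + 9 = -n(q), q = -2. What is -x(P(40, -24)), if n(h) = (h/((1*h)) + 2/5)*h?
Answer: 31/5 ≈ 6.2000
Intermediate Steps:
n(h) = 7*h/5 (n(h) = (h/h + 2*(⅕))*h = (1 + ⅖)*h = 7*h/5)
P(a, Z) = -31/5 (P(a, Z) = -9 - 7*(-2)/5 = -9 - 1*(-14/5) = -9 + 14/5 = -31/5)
x(d) = d
-x(P(40, -24)) = -1*(-31/5) = 31/5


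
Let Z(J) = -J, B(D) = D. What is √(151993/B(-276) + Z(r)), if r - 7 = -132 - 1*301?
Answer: I*√2374773/138 ≈ 11.167*I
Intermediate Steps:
r = -426 (r = 7 + (-132 - 1*301) = 7 + (-132 - 301) = 7 - 433 = -426)
√(151993/B(-276) + Z(r)) = √(151993/(-276) - 1*(-426)) = √(151993*(-1/276) + 426) = √(-151993/276 + 426) = √(-34417/276) = I*√2374773/138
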